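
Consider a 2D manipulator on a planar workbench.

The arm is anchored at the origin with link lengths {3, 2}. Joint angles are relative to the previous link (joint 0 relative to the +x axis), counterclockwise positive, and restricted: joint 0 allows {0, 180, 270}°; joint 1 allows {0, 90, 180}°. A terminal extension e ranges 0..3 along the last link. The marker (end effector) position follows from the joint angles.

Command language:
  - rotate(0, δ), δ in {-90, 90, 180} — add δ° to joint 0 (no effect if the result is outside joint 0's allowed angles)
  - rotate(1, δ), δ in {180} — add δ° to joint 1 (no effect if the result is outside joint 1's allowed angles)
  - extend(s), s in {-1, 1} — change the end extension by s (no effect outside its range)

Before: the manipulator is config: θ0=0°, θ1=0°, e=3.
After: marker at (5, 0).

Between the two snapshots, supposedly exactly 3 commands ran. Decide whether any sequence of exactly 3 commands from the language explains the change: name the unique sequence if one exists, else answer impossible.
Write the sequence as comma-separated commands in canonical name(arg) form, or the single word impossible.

extend(-1), extend(-1), extend(-1)

initial: config: θ0=0°, θ1=0°, e=3
step 1 (extend(-1)): config: θ0=0°, θ1=0°, e=2
step 2 (extend(-1)): config: θ0=0°, θ1=0°, e=1
step 3 (extend(-1)): config: θ0=0°, θ1=0°, e=0
no other 3-command option fits: unique.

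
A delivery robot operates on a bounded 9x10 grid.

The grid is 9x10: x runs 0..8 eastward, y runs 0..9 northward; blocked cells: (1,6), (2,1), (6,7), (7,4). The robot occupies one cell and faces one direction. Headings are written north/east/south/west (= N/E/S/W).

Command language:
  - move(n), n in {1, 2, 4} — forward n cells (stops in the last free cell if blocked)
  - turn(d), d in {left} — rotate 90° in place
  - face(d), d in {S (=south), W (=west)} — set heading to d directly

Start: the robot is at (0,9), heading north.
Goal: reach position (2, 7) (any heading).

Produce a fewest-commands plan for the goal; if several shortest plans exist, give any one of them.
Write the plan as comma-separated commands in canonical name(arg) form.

face(S), move(2), turn(left), move(2)

start: at (0,9), heading north
[1] after face(S): at (0,9), heading south
[2] after move(2): at (0,7), heading south
[3] after turn(left): at (0,7), heading east
[4] after move(2): at (2,7), heading east
nothing shorter than 4 reaches the goal.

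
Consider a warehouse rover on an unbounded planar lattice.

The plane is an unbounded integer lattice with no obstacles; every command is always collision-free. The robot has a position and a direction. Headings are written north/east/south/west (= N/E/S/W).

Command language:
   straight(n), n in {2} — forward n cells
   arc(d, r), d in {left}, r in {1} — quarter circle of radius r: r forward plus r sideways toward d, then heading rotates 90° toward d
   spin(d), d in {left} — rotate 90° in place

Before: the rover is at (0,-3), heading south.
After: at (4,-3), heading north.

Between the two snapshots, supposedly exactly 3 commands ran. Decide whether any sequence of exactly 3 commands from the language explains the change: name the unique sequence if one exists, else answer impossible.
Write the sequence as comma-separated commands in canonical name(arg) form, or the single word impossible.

arc(left, 1), straight(2), arc(left, 1)

key: position moved to (4,-3) AND the heading swung to N — translation plus rotation needed
t0: at (0,-3), heading south
[1] after arc(left, 1): at (1,-4), heading east
[2] after straight(2): at (3,-4), heading east
[3] after arc(left, 1): at (4,-3), heading north
all 27 alternatives checked — unique.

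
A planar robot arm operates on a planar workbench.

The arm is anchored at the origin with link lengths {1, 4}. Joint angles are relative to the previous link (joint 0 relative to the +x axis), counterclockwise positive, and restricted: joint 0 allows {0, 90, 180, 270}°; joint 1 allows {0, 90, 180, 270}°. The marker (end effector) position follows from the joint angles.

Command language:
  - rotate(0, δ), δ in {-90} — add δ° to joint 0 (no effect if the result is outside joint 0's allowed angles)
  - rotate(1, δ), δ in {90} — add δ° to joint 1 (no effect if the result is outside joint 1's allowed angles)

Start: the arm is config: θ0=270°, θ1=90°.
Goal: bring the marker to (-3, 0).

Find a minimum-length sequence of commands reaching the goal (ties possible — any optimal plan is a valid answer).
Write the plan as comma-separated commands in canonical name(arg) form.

rotate(1, 90), rotate(0, -90), rotate(0, -90), rotate(0, -90)

begin: config: θ0=270°, θ1=90°
t=1 rotate(1, 90) ⇒ config: θ0=270°, θ1=180°
t=2 rotate(0, -90) ⇒ config: θ0=180°, θ1=180°
t=3 rotate(0, -90) ⇒ config: θ0=90°, θ1=180°
t=4 rotate(0, -90) ⇒ config: θ0=0°, θ1=180°
minimal: 4 command(s), checked below 4.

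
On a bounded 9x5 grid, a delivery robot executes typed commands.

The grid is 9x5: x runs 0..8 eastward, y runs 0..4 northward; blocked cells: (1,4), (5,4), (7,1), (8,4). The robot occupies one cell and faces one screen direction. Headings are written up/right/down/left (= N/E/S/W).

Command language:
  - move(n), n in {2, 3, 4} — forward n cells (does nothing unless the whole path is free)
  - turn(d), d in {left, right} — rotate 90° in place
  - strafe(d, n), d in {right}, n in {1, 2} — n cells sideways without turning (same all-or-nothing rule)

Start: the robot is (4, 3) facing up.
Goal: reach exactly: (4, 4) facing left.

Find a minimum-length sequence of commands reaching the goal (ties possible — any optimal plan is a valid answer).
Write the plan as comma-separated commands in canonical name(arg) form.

turn(left), strafe(right, 1)

initial: (4, 3) facing up
step 1 (turn(left)): (4, 3) facing left
step 2 (strafe(right, 1)): (4, 4) facing left
nothing shorter than 2 reaches the goal.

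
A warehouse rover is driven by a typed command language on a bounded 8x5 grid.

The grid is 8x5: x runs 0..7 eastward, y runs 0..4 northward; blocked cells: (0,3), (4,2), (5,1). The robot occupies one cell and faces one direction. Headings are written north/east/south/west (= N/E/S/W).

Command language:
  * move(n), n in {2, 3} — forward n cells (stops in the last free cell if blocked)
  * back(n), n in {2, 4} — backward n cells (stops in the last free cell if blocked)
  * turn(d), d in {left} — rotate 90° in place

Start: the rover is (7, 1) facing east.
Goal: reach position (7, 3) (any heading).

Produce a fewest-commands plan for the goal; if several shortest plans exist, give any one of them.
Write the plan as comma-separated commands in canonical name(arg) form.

turn(left), move(2)

t0: (7, 1) facing east
step 1 (turn(left)): (7, 1) facing north
step 2 (move(2)): (7, 3) facing north
shorter routes all fall short; 2 is best.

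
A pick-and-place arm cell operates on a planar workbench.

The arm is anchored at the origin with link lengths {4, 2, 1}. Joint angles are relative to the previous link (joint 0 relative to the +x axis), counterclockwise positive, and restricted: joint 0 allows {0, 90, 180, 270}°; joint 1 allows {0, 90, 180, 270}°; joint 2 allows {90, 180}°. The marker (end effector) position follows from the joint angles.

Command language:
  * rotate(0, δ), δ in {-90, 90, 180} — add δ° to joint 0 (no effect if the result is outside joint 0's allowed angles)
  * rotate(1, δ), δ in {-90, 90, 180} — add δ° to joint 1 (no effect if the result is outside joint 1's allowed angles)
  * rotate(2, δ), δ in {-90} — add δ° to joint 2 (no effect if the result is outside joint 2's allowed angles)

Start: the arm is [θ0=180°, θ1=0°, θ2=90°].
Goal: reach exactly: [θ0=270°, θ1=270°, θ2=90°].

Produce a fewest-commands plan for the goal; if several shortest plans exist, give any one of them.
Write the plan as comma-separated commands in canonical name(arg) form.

rotate(1, -90), rotate(0, 90)

from: [θ0=180°, θ1=0°, θ2=90°]
step 1 (rotate(1, -90)): [θ0=180°, θ1=270°, θ2=90°]
step 2 (rotate(0, 90)): [θ0=270°, θ1=270°, θ2=90°]
minimal: 2 command(s), checked below 2.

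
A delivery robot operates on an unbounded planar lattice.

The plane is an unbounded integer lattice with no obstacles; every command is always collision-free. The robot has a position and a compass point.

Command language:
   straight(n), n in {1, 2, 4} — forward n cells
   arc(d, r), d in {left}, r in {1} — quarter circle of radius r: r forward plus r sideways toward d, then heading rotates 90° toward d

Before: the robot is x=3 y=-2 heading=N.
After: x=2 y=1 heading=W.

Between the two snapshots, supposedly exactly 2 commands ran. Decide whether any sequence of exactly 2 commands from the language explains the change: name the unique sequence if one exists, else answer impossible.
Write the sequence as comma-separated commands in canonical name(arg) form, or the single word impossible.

key: position moved to (2,1) AND the heading swung to W — translation plus rotation needed
t0: x=3 y=-2 heading=N
[1] after straight(2): x=3 y=0 heading=N
[2] after arc(left, 1): x=2 y=1 heading=W
uniquely the one of 16 2-step routes that fits.

straight(2), arc(left, 1)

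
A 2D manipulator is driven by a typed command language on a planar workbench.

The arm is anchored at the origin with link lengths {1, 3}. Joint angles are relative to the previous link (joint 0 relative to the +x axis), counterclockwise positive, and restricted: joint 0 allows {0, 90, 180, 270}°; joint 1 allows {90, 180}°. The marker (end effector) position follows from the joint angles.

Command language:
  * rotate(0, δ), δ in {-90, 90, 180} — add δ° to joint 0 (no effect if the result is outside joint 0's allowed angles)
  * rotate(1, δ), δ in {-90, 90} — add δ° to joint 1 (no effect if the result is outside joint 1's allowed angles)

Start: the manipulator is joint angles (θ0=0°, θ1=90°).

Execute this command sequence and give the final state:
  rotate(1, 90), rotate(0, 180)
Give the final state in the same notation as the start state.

begin: joint angles (θ0=0°, θ1=90°)
step 1 (rotate(1, 90)): joint angles (θ0=0°, θ1=180°)
step 2 (rotate(0, 180)): joint angles (θ0=180°, θ1=180°)

joint angles (θ0=180°, θ1=180°)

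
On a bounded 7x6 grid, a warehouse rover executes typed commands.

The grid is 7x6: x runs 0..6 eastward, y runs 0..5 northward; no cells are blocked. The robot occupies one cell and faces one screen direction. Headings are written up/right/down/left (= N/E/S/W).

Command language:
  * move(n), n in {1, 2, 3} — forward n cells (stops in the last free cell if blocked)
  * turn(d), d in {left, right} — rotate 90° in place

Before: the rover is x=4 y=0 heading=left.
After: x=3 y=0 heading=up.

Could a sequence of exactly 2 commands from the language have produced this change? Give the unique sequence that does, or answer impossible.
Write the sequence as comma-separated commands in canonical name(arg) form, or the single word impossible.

move(1), turn(right)

key: position moved to (3,0) AND the heading swung to N — translation plus rotation needed
t0: x=4 y=0 heading=left
1. move(1) → x=3 y=0 heading=left
2. turn(right) → x=3 y=0 heading=up
all 25 alternatives checked — unique.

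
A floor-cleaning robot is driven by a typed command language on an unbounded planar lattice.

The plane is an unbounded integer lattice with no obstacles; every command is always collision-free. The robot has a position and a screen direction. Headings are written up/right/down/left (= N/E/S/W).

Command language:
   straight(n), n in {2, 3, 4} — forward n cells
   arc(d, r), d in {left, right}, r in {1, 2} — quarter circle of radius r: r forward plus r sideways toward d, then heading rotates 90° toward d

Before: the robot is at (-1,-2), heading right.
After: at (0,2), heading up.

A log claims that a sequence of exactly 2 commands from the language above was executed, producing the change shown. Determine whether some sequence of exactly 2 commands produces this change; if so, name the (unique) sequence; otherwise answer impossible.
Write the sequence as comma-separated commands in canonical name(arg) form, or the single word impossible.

arc(left, 1), straight(3)

key: running straight(3) before arc(left, 1) would end elsewhere — order is forced
start: at (-1,-2), heading right
step 1 (arc(left, 1)): at (0,-1), heading up
step 2 (straight(3)): at (0,2), heading up
no rival 2-sequence matches.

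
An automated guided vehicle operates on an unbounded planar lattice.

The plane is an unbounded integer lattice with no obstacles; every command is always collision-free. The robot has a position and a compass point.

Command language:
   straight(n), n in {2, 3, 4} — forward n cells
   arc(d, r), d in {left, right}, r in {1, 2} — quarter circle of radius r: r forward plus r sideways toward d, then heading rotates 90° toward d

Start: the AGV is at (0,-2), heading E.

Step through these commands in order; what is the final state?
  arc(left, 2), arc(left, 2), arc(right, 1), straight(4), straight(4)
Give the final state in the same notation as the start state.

at (-1,11), heading N

start: at (0,-2), heading E
1. arc(left, 2) → at (2,0), heading N
2. arc(left, 2) → at (0,2), heading W
3. arc(right, 1) → at (-1,3), heading N
4. straight(4) → at (-1,7), heading N
5. straight(4) → at (-1,11), heading N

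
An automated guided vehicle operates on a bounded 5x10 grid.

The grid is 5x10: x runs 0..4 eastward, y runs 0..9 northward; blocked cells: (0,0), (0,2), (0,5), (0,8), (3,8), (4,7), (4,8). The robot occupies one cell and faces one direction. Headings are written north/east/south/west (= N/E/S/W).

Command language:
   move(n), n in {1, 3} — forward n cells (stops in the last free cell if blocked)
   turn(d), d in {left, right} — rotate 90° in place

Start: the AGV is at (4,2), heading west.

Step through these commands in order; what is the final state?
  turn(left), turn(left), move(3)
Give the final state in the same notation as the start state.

at (4,2), heading east

initial: at (4,2), heading west
[1] after turn(left): at (4,2), heading south
[2] after turn(left): at (4,2), heading east
[3] after move(3): at (4,2), heading east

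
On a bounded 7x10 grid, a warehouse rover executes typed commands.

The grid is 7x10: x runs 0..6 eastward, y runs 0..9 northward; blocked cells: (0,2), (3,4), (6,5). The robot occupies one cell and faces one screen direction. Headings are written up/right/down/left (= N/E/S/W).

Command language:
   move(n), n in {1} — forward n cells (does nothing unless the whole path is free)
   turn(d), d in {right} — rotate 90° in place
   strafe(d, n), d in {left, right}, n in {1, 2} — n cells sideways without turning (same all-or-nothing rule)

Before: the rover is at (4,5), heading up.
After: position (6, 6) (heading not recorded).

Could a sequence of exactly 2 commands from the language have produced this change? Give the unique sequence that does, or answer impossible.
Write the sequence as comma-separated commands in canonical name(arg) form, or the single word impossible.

move(1), strafe(right, 2)

key: order matters: swapping move(1) and strafe(right, 2) lands elsewhere
initial: at (4,5), heading up
1. move(1) → at (4,6), heading up
2. strafe(right, 2) → at (6,6), heading up
no rival 2-sequence matches.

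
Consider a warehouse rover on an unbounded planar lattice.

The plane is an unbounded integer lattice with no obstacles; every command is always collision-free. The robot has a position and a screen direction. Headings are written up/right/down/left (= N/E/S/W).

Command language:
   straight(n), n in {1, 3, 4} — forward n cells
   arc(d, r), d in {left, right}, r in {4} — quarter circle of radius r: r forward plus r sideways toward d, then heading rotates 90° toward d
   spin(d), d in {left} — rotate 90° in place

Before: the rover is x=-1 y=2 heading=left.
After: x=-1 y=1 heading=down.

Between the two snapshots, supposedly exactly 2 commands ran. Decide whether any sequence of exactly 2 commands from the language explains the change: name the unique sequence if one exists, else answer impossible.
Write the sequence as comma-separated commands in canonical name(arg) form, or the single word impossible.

key: order matters: swapping spin(left) and straight(1) lands elsewhere
initial: x=-1 y=2 heading=left
step 1 (spin(left)): x=-1 y=2 heading=down
step 2 (straight(1)): x=-1 y=1 heading=down
no other 2-command option fits: unique.

spin(left), straight(1)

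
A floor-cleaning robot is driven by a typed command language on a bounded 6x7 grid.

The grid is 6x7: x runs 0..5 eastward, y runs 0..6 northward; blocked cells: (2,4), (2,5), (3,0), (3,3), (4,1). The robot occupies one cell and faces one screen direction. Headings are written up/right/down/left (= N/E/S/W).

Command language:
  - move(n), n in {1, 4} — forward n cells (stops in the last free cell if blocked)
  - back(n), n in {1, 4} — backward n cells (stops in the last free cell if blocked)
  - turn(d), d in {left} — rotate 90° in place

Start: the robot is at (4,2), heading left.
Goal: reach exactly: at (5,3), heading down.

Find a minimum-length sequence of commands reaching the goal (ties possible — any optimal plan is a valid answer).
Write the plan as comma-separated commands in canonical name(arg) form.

back(1), turn(left), back(1)

t0: at (4,2), heading left
[1] after back(1): at (5,2), heading left
[2] after turn(left): at (5,2), heading down
[3] after back(1): at (5,3), heading down
shorter routes all fall short; 3 is best.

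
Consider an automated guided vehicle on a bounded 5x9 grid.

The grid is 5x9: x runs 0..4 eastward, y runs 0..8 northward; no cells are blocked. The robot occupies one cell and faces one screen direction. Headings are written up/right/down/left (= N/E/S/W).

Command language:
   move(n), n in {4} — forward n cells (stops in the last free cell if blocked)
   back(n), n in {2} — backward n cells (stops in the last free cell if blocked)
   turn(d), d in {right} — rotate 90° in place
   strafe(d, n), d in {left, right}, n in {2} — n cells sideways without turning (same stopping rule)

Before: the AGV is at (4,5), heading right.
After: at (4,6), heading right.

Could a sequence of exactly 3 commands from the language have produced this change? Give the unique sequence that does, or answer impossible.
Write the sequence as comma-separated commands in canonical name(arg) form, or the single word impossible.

strafe(left, 2), strafe(left, 2), strafe(right, 2)

key: the second strafe(left, 2) runs into the grid edge before its full distance
initial: at (4,5), heading right
step 1 (strafe(left, 2)): at (4,7), heading right
step 2 (strafe(left, 2)): at (4,8), heading right
step 3 (strafe(right, 2)): at (4,6), heading right
no rival 3-sequence matches.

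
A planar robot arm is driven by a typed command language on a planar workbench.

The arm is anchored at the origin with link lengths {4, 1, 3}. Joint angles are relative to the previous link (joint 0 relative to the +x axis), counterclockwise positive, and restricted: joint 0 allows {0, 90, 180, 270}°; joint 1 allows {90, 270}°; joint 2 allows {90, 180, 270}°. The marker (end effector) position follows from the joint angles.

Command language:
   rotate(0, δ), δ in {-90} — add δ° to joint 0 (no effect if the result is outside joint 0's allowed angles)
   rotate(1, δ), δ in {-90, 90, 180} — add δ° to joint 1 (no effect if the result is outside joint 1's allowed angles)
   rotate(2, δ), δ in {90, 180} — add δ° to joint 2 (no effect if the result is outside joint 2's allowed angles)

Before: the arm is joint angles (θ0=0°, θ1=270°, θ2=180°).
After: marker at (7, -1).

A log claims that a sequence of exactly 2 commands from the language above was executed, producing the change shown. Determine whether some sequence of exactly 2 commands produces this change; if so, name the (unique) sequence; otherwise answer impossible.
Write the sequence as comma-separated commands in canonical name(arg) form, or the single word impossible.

key: running rotate(2, 180) before rotate(2, 90) would end elsewhere — order is forced
start: joint angles (θ0=0°, θ1=270°, θ2=180°)
t=1 rotate(2, 90) ⇒ joint angles (θ0=0°, θ1=270°, θ2=270°)
t=2 rotate(2, 180) ⇒ joint angles (θ0=0°, θ1=270°, θ2=90°)
no other 2-command option fits: unique.

rotate(2, 90), rotate(2, 180)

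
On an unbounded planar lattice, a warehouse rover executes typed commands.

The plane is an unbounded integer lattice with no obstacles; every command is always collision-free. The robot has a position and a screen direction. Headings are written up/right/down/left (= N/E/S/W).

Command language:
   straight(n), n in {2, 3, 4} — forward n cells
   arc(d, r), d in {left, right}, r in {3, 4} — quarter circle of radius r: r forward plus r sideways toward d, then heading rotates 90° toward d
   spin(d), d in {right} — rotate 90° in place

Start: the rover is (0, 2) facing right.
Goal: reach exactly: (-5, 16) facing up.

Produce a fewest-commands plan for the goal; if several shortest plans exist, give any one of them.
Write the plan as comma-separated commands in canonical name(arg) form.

arc(left, 3), arc(left, 4), arc(right, 4), straight(3)

from: (0, 2) facing right
1. arc(left, 3) → (3, 5) facing up
2. arc(left, 4) → (-1, 9) facing left
3. arc(right, 4) → (-5, 13) facing up
4. straight(3) → (-5, 16) facing up
no 3-step plan works, so 4 is optimal.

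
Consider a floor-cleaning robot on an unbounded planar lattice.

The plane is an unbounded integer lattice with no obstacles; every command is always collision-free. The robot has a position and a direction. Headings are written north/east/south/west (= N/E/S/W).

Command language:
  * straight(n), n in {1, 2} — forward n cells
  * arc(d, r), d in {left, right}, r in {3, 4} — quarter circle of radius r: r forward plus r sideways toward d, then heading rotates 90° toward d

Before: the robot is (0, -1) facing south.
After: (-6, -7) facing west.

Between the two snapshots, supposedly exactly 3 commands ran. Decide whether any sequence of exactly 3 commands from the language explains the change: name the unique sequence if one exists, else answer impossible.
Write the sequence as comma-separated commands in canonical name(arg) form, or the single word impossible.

key: position moved to (-6,-7) AND the heading swung to W — translation plus rotation needed
t0: (0, -1) facing south
t=1 straight(2) ⇒ (0, -3) facing south
t=2 arc(right, 4) ⇒ (-4, -7) facing west
t=3 straight(2) ⇒ (-6, -7) facing west
uniquely the one of 216 3-step routes that fits.

straight(2), arc(right, 4), straight(2)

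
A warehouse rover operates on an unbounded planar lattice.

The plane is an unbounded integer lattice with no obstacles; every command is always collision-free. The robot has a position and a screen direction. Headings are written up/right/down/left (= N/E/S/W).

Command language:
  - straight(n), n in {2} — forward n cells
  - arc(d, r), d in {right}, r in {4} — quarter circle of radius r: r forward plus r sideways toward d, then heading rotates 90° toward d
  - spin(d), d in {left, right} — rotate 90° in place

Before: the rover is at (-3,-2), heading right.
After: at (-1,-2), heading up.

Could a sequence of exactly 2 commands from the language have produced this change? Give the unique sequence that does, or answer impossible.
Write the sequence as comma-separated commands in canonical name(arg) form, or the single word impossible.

straight(2), spin(left)

key: cell and facing (now N) both changed — the 2 commands mix motion and turning
t0: at (-3,-2), heading right
t=1 straight(2) ⇒ at (-1,-2), heading right
t=2 spin(left) ⇒ at (-1,-2), heading up
no rival 2-sequence matches.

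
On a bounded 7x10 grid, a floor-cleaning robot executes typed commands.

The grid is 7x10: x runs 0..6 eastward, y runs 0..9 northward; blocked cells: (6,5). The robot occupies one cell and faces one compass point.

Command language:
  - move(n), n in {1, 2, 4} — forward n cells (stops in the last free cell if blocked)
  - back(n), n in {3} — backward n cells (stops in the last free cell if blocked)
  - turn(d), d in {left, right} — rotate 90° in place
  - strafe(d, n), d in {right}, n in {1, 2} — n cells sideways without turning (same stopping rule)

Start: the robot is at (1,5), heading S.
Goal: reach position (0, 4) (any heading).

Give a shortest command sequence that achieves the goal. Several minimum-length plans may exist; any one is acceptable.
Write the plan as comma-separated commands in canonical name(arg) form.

from: at (1,5), heading S
[1] after strafe(right, 2): at (0,5), heading S
[2] after move(1): at (0,4), heading S
minimal: 2 command(s), checked below 2.

strafe(right, 2), move(1)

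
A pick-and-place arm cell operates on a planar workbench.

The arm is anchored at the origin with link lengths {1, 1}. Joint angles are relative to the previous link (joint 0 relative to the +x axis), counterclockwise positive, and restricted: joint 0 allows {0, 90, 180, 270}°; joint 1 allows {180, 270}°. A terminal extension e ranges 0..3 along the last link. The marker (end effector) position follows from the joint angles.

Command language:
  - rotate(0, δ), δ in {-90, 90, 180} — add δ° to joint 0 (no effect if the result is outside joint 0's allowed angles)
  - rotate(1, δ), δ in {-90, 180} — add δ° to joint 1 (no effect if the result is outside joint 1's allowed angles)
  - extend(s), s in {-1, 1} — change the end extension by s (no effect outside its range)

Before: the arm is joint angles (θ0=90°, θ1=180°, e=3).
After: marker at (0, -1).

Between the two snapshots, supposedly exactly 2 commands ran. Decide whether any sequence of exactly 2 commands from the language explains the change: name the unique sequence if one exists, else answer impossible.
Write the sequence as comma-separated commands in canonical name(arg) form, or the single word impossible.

t0: joint angles (θ0=90°, θ1=180°, e=3)
[1] after extend(-1): joint angles (θ0=90°, θ1=180°, e=2)
[2] after extend(-1): joint angles (θ0=90°, θ1=180°, e=1)
uniquely the one of 49 2-step routes that fits.

extend(-1), extend(-1)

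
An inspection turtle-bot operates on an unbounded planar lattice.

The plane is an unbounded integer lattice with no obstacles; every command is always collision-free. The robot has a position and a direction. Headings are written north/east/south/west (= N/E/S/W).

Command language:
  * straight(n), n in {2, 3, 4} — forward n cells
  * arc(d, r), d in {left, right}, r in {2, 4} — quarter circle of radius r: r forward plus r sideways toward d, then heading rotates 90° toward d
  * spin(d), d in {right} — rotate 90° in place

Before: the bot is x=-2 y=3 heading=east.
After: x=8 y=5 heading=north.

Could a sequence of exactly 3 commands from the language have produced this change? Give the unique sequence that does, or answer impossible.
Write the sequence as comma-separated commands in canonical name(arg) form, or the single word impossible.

straight(4), straight(4), arc(left, 2)

key: order matters: swapping straight(4) and arc(left, 2) lands elsewhere
begin: x=-2 y=3 heading=east
step 1 (straight(4)): x=2 y=3 heading=east
step 2 (straight(4)): x=6 y=3 heading=east
step 3 (arc(left, 2)): x=8 y=5 heading=north
all 512 alternatives checked — unique.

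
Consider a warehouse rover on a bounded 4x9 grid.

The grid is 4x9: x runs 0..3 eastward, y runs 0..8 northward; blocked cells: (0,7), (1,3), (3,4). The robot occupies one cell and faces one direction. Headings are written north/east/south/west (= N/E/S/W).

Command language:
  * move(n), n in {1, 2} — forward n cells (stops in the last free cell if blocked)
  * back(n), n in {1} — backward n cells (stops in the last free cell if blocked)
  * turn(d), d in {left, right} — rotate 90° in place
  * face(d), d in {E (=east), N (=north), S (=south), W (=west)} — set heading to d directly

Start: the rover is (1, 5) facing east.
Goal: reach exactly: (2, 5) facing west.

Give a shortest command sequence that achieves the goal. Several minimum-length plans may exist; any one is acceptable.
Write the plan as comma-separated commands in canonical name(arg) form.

start: (1, 5) facing east
t=1 move(1) ⇒ (2, 5) facing east
t=2 face(W) ⇒ (2, 5) facing west
shorter routes all fall short; 2 is best.

move(1), face(W)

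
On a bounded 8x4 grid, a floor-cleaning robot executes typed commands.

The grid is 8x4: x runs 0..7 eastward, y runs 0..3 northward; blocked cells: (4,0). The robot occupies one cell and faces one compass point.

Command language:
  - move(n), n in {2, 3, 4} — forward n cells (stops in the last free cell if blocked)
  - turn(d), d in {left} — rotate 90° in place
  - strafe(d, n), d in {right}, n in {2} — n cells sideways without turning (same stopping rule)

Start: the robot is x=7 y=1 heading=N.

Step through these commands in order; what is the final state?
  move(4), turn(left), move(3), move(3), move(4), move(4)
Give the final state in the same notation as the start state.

x=0 y=3 heading=W

start: x=7 y=1 heading=N
t=1 move(4) ⇒ x=7 y=3 heading=N
t=2 turn(left) ⇒ x=7 y=3 heading=W
t=3 move(3) ⇒ x=4 y=3 heading=W
t=4 move(3) ⇒ x=1 y=3 heading=W
t=5 move(4) ⇒ x=0 y=3 heading=W
t=6 move(4) ⇒ x=0 y=3 heading=W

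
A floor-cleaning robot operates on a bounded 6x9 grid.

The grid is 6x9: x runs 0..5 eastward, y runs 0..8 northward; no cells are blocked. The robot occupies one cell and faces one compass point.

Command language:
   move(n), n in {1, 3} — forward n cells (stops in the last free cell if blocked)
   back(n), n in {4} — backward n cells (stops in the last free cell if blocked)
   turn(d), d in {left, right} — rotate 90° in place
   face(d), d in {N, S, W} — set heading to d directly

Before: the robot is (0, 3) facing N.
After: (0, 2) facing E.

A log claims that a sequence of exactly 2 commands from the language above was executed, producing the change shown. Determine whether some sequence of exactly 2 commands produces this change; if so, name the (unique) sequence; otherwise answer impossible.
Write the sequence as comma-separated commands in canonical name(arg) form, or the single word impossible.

no 2-step route produces this change.

impossible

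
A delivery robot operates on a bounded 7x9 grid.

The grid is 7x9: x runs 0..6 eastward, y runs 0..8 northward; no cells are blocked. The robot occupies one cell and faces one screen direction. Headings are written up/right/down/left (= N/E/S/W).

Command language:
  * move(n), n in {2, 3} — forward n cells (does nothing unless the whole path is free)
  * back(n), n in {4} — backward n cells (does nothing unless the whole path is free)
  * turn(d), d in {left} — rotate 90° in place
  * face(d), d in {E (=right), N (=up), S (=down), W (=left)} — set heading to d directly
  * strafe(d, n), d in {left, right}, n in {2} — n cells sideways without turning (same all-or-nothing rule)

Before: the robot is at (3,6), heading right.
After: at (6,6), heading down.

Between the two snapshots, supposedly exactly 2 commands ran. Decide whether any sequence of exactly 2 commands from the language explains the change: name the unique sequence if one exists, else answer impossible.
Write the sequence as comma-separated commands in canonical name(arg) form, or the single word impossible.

key: order matters: swapping move(3) and face(S) lands elsewhere
start: at (3,6), heading right
1. move(3) → at (6,6), heading right
2. face(S) → at (6,6), heading down
no rival 2-sequence matches.

move(3), face(S)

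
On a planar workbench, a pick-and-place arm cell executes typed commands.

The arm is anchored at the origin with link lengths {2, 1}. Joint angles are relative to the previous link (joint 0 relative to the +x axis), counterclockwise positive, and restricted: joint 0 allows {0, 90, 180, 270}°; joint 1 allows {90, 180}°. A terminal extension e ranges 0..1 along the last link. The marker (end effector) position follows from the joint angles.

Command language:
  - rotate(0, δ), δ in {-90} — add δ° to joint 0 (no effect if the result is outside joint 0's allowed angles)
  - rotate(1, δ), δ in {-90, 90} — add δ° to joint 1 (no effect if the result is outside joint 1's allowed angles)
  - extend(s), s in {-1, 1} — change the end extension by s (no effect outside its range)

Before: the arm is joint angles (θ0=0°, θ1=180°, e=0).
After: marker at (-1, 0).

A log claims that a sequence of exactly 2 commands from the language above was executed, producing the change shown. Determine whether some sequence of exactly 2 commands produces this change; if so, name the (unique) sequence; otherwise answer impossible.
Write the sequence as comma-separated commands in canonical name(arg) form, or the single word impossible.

rotate(0, -90), rotate(0, -90)

begin: joint angles (θ0=0°, θ1=180°, e=0)
[1] after rotate(0, -90): joint angles (θ0=270°, θ1=180°, e=0)
[2] after rotate(0, -90): joint angles (θ0=180°, θ1=180°, e=0)
uniquely the one of 25 2-step routes that fits.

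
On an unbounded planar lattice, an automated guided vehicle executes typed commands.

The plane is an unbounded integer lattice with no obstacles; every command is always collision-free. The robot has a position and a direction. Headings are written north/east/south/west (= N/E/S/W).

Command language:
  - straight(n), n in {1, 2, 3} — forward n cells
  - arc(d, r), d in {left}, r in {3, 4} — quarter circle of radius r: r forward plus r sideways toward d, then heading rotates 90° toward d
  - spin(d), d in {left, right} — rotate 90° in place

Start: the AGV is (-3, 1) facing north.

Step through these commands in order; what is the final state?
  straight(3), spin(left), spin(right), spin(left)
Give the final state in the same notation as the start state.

begin: (-3, 1) facing north
[1] after straight(3): (-3, 4) facing north
[2] after spin(left): (-3, 4) facing west
[3] after spin(right): (-3, 4) facing north
[4] after spin(left): (-3, 4) facing west

(-3, 4) facing west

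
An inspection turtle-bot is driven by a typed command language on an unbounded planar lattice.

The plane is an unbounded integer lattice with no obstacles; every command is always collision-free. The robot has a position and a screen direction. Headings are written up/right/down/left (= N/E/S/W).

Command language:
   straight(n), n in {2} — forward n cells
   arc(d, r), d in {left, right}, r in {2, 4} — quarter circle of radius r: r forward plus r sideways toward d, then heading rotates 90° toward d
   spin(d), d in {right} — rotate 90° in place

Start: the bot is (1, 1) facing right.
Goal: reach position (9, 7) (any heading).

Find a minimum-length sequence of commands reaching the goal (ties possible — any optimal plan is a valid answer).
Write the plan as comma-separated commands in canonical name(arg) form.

t0: (1, 1) facing right
step 1 (arc(left, 4)): (5, 5) facing up
step 2 (arc(right, 2)): (7, 7) facing right
step 3 (straight(2)): (9, 7) facing right
minimal: 3 command(s), checked below 3.

arc(left, 4), arc(right, 2), straight(2)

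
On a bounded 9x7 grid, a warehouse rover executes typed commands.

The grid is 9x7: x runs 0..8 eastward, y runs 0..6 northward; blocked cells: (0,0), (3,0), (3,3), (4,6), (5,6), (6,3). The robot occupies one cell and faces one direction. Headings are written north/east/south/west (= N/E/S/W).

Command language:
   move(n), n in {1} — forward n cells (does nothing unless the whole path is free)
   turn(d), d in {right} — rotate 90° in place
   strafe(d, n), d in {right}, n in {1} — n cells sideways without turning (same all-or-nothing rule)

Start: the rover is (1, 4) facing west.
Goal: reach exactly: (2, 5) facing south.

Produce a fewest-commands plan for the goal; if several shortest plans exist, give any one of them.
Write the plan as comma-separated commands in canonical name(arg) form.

turn(right), move(1), turn(right), move(1), turn(right)

start: (1, 4) facing west
step 1 (turn(right)): (1, 4) facing north
step 2 (move(1)): (1, 5) facing north
step 3 (turn(right)): (1, 5) facing east
step 4 (move(1)): (2, 5) facing east
step 5 (turn(right)): (2, 5) facing south
shorter routes all fall short; 5 is best.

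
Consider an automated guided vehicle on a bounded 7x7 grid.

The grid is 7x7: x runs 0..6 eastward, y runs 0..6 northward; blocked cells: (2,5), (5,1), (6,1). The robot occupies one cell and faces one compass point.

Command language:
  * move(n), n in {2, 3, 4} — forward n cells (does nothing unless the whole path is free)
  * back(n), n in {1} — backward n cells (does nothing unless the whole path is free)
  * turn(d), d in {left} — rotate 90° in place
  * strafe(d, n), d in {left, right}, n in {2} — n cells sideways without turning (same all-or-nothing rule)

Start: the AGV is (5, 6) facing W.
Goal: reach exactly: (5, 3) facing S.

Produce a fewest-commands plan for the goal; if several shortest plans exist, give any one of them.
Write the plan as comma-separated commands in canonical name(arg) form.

begin: (5, 6) facing W
1. turn(left) → (5, 6) facing S
2. move(3) → (5, 3) facing S
nothing shorter than 2 reaches the goal.

turn(left), move(3)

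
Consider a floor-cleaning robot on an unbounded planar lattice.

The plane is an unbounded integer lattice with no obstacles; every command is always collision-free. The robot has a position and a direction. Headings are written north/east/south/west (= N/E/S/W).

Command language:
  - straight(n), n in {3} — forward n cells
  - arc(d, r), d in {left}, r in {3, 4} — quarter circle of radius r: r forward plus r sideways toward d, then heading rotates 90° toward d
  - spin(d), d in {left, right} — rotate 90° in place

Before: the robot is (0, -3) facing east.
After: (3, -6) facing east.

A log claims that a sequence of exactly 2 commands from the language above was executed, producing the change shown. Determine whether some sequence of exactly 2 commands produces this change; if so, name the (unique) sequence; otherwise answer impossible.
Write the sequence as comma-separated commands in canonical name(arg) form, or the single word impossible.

key: order matters: swapping spin(right) and arc(left, 3) lands elsewhere
initial: (0, -3) facing east
step 1 (spin(right)): (0, -3) facing south
step 2 (arc(left, 3)): (3, -6) facing east
uniquely the one of 25 2-step routes that fits.

spin(right), arc(left, 3)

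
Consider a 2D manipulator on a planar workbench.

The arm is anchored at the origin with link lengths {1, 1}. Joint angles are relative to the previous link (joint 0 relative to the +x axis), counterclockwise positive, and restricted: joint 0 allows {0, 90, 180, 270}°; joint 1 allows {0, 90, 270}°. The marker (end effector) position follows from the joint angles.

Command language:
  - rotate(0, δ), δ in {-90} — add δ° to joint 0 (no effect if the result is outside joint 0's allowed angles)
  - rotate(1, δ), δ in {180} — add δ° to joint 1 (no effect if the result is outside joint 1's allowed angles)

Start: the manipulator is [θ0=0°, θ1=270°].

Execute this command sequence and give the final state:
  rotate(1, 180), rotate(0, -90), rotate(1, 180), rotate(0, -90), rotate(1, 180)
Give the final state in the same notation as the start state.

t0: [θ0=0°, θ1=270°]
[1] after rotate(1, 180): [θ0=0°, θ1=90°]
[2] after rotate(0, -90): [θ0=270°, θ1=90°]
[3] after rotate(1, 180): [θ0=270°, θ1=270°]
[4] after rotate(0, -90): [θ0=180°, θ1=270°]
[5] after rotate(1, 180): [θ0=180°, θ1=90°]

[θ0=180°, θ1=90°]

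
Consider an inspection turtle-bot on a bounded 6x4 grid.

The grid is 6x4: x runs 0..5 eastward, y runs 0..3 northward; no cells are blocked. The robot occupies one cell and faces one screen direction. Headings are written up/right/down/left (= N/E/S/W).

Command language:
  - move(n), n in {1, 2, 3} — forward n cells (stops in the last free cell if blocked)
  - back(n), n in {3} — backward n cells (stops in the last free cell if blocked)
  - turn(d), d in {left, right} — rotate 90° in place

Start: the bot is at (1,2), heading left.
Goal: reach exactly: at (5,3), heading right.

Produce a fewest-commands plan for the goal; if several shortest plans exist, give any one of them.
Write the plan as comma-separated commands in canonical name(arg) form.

back(3), back(3), turn(left), back(3), turn(left)

t0: at (1,2), heading left
t=1 back(3) ⇒ at (4,2), heading left
t=2 back(3) ⇒ at (5,2), heading left
t=3 turn(left) ⇒ at (5,2), heading down
t=4 back(3) ⇒ at (5,3), heading down
t=5 turn(left) ⇒ at (5,3), heading right
shorter routes all fall short; 5 is best.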